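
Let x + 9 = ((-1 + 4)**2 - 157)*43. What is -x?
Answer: 6373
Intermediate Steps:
x = -6373 (x = -9 + ((-1 + 4)**2 - 157)*43 = -9 + (3**2 - 157)*43 = -9 + (9 - 157)*43 = -9 - 148*43 = -9 - 6364 = -6373)
-x = -1*(-6373) = 6373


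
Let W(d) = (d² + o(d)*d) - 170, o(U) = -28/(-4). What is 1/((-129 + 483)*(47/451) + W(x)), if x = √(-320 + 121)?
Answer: -67551231/24417711112 - 1423807*I*√199/24417711112 ≈ -0.0027665 - 0.00082257*I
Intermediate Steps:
o(U) = 7 (o(U) = -28*(-¼) = 7)
x = I*√199 (x = √(-199) = I*√199 ≈ 14.107*I)
W(d) = -170 + d² + 7*d (W(d) = (d² + 7*d) - 170 = -170 + d² + 7*d)
1/((-129 + 483)*(47/451) + W(x)) = 1/((-129 + 483)*(47/451) + (-170 + (I*√199)² + 7*(I*√199))) = 1/(354*(47*(1/451)) + (-170 - 199 + 7*I*√199)) = 1/(354*(47/451) + (-369 + 7*I*√199)) = 1/(16638/451 + (-369 + 7*I*√199)) = 1/(-149781/451 + 7*I*√199)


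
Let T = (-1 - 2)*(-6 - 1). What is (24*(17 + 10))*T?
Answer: 13608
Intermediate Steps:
T = 21 (T = -3*(-7) = 21)
(24*(17 + 10))*T = (24*(17 + 10))*21 = (24*27)*21 = 648*21 = 13608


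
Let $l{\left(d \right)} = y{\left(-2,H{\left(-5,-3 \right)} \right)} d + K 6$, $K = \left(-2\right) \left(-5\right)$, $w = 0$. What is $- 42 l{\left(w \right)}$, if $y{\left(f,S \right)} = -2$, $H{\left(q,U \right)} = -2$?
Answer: $-2520$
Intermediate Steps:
$K = 10$
$l{\left(d \right)} = 60 - 2 d$ ($l{\left(d \right)} = - 2 d + 10 \cdot 6 = - 2 d + 60 = 60 - 2 d$)
$- 42 l{\left(w \right)} = - 42 \left(60 - 0\right) = - 42 \left(60 + 0\right) = \left(-42\right) 60 = -2520$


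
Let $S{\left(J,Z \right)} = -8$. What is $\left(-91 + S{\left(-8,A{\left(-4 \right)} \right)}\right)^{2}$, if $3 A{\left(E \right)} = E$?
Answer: $9801$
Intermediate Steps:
$A{\left(E \right)} = \frac{E}{3}$
$\left(-91 + S{\left(-8,A{\left(-4 \right)} \right)}\right)^{2} = \left(-91 - 8\right)^{2} = \left(-99\right)^{2} = 9801$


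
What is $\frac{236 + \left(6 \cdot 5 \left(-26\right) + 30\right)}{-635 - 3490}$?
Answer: $\frac{514}{4125} \approx 0.12461$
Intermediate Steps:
$\frac{236 + \left(6 \cdot 5 \left(-26\right) + 30\right)}{-635 - 3490} = \frac{236 + \left(30 \left(-26\right) + 30\right)}{-4125} = \left(236 + \left(-780 + 30\right)\right) \left(- \frac{1}{4125}\right) = \left(236 - 750\right) \left(- \frac{1}{4125}\right) = \left(-514\right) \left(- \frac{1}{4125}\right) = \frac{514}{4125}$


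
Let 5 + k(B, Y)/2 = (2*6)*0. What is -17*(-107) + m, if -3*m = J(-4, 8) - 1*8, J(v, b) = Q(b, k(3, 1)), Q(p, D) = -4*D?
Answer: 5425/3 ≈ 1808.3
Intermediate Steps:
k(B, Y) = -10 (k(B, Y) = -10 + 2*((2*6)*0) = -10 + 2*(12*0) = -10 + 2*0 = -10 + 0 = -10)
J(v, b) = 40 (J(v, b) = -4*(-10) = 40)
m = -32/3 (m = -(40 - 1*8)/3 = -(40 - 8)/3 = -1/3*32 = -32/3 ≈ -10.667)
-17*(-107) + m = -17*(-107) - 32/3 = 1819 - 32/3 = 5425/3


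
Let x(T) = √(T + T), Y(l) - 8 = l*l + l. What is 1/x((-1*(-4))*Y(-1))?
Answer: ⅛ ≈ 0.12500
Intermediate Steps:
Y(l) = 8 + l + l² (Y(l) = 8 + (l*l + l) = 8 + (l² + l) = 8 + (l + l²) = 8 + l + l²)
x(T) = √2*√T (x(T) = √(2*T) = √2*√T)
1/x((-1*(-4))*Y(-1)) = 1/(√2*√((-1*(-4))*(8 - 1 + (-1)²))) = 1/(√2*√(4*(8 - 1 + 1))) = 1/(√2*√(4*8)) = 1/(√2*√32) = 1/(√2*(4*√2)) = 1/8 = ⅛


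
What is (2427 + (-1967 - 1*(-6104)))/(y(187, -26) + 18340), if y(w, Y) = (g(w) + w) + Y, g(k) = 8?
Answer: 6564/18509 ≈ 0.35464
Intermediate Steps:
y(w, Y) = 8 + Y + w (y(w, Y) = (8 + w) + Y = 8 + Y + w)
(2427 + (-1967 - 1*(-6104)))/(y(187, -26) + 18340) = (2427 + (-1967 - 1*(-6104)))/((8 - 26 + 187) + 18340) = (2427 + (-1967 + 6104))/(169 + 18340) = (2427 + 4137)/18509 = 6564*(1/18509) = 6564/18509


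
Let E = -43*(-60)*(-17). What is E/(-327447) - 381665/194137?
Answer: -38820070145/21189859413 ≈ -1.8320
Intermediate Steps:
E = -43860 (E = 2580*(-17) = -43860)
E/(-327447) - 381665/194137 = -43860/(-327447) - 381665/194137 = -43860*(-1/327447) - 381665*1/194137 = 14620/109149 - 381665/194137 = -38820070145/21189859413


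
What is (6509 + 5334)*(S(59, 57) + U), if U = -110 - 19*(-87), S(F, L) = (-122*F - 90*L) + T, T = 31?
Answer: -127359622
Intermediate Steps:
S(F, L) = 31 - 122*F - 90*L (S(F, L) = (-122*F - 90*L) + 31 = 31 - 122*F - 90*L)
U = 1543 (U = -110 + 1653 = 1543)
(6509 + 5334)*(S(59, 57) + U) = (6509 + 5334)*((31 - 122*59 - 90*57) + 1543) = 11843*((31 - 7198 - 5130) + 1543) = 11843*(-12297 + 1543) = 11843*(-10754) = -127359622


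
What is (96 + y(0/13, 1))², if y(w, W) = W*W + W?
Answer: 9604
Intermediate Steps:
y(w, W) = W + W² (y(w, W) = W² + W = W + W²)
(96 + y(0/13, 1))² = (96 + 1*(1 + 1))² = (96 + 1*2)² = (96 + 2)² = 98² = 9604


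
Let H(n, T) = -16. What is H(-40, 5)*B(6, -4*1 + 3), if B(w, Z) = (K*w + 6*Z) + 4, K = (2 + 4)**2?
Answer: -3424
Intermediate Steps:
K = 36 (K = 6**2 = 36)
B(w, Z) = 4 + 6*Z + 36*w (B(w, Z) = (36*w + 6*Z) + 4 = (6*Z + 36*w) + 4 = 4 + 6*Z + 36*w)
H(-40, 5)*B(6, -4*1 + 3) = -16*(4 + 6*(-4*1 + 3) + 36*6) = -16*(4 + 6*(-4 + 3) + 216) = -16*(4 + 6*(-1) + 216) = -16*(4 - 6 + 216) = -16*214 = -3424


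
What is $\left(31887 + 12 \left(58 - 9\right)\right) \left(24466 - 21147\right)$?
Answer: $107784525$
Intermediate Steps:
$\left(31887 + 12 \left(58 - 9\right)\right) \left(24466 - 21147\right) = \left(31887 + 12 \cdot 49\right) \left(24466 - 21147\right) = \left(31887 + 588\right) 3319 = 32475 \cdot 3319 = 107784525$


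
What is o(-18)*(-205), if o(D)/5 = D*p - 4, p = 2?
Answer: 41000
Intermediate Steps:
o(D) = -20 + 10*D (o(D) = 5*(D*2 - 4) = 5*(2*D - 4) = 5*(-4 + 2*D) = -20 + 10*D)
o(-18)*(-205) = (-20 + 10*(-18))*(-205) = (-20 - 180)*(-205) = -200*(-205) = 41000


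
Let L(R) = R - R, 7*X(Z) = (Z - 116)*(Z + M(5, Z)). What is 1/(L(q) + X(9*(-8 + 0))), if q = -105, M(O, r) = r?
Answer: 7/27072 ≈ 0.00025857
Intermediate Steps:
X(Z) = 2*Z*(-116 + Z)/7 (X(Z) = ((Z - 116)*(Z + Z))/7 = ((-116 + Z)*(2*Z))/7 = (2*Z*(-116 + Z))/7 = 2*Z*(-116 + Z)/7)
L(R) = 0
1/(L(q) + X(9*(-8 + 0))) = 1/(0 + 2*(9*(-8 + 0))*(-116 + 9*(-8 + 0))/7) = 1/(0 + 2*(9*(-8))*(-116 + 9*(-8))/7) = 1/(0 + (2/7)*(-72)*(-116 - 72)) = 1/(0 + (2/7)*(-72)*(-188)) = 1/(0 + 27072/7) = 1/(27072/7) = 7/27072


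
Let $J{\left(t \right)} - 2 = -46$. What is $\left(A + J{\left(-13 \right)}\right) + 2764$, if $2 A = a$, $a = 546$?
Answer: $2993$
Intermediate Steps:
$J{\left(t \right)} = -44$ ($J{\left(t \right)} = 2 - 46 = -44$)
$A = 273$ ($A = \frac{1}{2} \cdot 546 = 273$)
$\left(A + J{\left(-13 \right)}\right) + 2764 = \left(273 - 44\right) + 2764 = 229 + 2764 = 2993$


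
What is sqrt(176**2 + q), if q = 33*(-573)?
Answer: sqrt(12067) ≈ 109.85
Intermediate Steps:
q = -18909
sqrt(176**2 + q) = sqrt(176**2 - 18909) = sqrt(30976 - 18909) = sqrt(12067)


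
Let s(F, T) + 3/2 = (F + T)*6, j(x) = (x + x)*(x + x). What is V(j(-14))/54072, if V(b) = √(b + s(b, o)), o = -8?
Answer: √21754/108144 ≈ 0.0013639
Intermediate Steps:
j(x) = 4*x² (j(x) = (2*x)*(2*x) = 4*x²)
s(F, T) = -3/2 + 6*F + 6*T (s(F, T) = -3/2 + (F + T)*6 = -3/2 + (6*F + 6*T) = -3/2 + 6*F + 6*T)
V(b) = √(-99/2 + 7*b) (V(b) = √(b + (-3/2 + 6*b + 6*(-8))) = √(b + (-3/2 + 6*b - 48)) = √(b + (-99/2 + 6*b)) = √(-99/2 + 7*b))
V(j(-14))/54072 = (√(-198 + 28*(4*(-14)²))/2)/54072 = (√(-198 + 28*(4*196))/2)*(1/54072) = (√(-198 + 28*784)/2)*(1/54072) = (√(-198 + 21952)/2)*(1/54072) = (√21754/2)*(1/54072) = √21754/108144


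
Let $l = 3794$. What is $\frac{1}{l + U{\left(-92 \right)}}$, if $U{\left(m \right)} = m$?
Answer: $\frac{1}{3702} \approx 0.00027012$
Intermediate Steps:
$\frac{1}{l + U{\left(-92 \right)}} = \frac{1}{3794 - 92} = \frac{1}{3702}$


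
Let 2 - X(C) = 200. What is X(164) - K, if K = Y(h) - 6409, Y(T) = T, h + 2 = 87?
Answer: 6126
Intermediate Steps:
h = 85 (h = -2 + 87 = 85)
X(C) = -198 (X(C) = 2 - 1*200 = 2 - 200 = -198)
K = -6324 (K = 85 - 6409 = -6324)
X(164) - K = -198 - 1*(-6324) = -198 + 6324 = 6126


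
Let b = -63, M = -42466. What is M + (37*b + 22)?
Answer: -44775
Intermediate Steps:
M + (37*b + 22) = -42466 + (37*(-63) + 22) = -42466 + (-2331 + 22) = -42466 - 2309 = -44775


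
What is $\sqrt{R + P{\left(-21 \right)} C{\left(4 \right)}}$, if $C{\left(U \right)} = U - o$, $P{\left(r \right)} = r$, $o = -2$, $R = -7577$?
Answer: $i \sqrt{7703} \approx 87.767 i$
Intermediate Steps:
$C{\left(U \right)} = 2 + U$ ($C{\left(U \right)} = U - -2 = U + 2 = 2 + U$)
$\sqrt{R + P{\left(-21 \right)} C{\left(4 \right)}} = \sqrt{-7577 - 21 \left(2 + 4\right)} = \sqrt{-7577 - 126} = \sqrt{-7703} = i \sqrt{7703}$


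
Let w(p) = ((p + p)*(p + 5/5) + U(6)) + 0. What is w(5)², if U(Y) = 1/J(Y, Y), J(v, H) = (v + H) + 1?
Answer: 609961/169 ≈ 3609.2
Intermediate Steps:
J(v, H) = 1 + H + v (J(v, H) = (H + v) + 1 = 1 + H + v)
U(Y) = 1/(1 + 2*Y) (U(Y) = 1/(1 + Y + Y) = 1/(1 + 2*Y))
w(p) = 1/13 + 2*p*(1 + p) (w(p) = ((p + p)*(p + 5/5) + 1/(1 + 2*6)) + 0 = ((2*p)*(p + 5*(⅕)) + 1/(1 + 12)) + 0 = ((2*p)*(p + 1) + 1/13) + 0 = ((2*p)*(1 + p) + 1/13) + 0 = (2*p*(1 + p) + 1/13) + 0 = (1/13 + 2*p*(1 + p)) + 0 = 1/13 + 2*p*(1 + p))
w(5)² = (1/13 + 2*5 + 2*5²)² = (1/13 + 10 + 2*25)² = (1/13 + 10 + 50)² = (781/13)² = 609961/169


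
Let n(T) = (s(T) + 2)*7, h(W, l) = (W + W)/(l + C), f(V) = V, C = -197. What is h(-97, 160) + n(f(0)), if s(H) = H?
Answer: 712/37 ≈ 19.243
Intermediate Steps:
h(W, l) = 2*W/(-197 + l) (h(W, l) = (W + W)/(l - 197) = (2*W)/(-197 + l) = 2*W/(-197 + l))
n(T) = 14 + 7*T (n(T) = (T + 2)*7 = (2 + T)*7 = 14 + 7*T)
h(-97, 160) + n(f(0)) = 2*(-97)/(-197 + 160) + (14 + 7*0) = 2*(-97)/(-37) + (14 + 0) = 2*(-97)*(-1/37) + 14 = 194/37 + 14 = 712/37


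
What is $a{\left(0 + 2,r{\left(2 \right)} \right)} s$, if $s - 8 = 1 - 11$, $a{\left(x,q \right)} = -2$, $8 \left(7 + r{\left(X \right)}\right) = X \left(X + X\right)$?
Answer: $4$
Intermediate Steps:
$r{\left(X \right)} = -7 + \frac{X^{2}}{4}$ ($r{\left(X \right)} = -7 + \frac{X \left(X + X\right)}{8} = -7 + \frac{X 2 X}{8} = -7 + \frac{2 X^{2}}{8} = -7 + \frac{X^{2}}{4}$)
$s = -2$ ($s = 8 + \left(1 - 11\right) = 8 - 10 = -2$)
$a{\left(0 + 2,r{\left(2 \right)} \right)} s = \left(-2\right) \left(-2\right) = 4$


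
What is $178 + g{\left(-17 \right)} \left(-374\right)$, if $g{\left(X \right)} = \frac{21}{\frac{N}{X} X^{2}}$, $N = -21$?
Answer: $156$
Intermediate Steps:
$g{\left(X \right)} = - \frac{1}{X}$ ($g{\left(X \right)} = \frac{21}{- \frac{21}{X} X^{2}} = \frac{21}{\left(-21\right) X} = 21 \left(- \frac{1}{21 X}\right) = - \frac{1}{X}$)
$178 + g{\left(-17 \right)} \left(-374\right) = 178 + - \frac{1}{-17} \left(-374\right) = 178 + \left(-1\right) \left(- \frac{1}{17}\right) \left(-374\right) = 178 + \frac{1}{17} \left(-374\right) = 178 - 22 = 156$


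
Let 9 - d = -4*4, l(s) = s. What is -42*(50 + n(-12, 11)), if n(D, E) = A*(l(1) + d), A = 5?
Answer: -7560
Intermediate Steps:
d = 25 (d = 9 - (-4)*4 = 9 - 1*(-16) = 9 + 16 = 25)
n(D, E) = 130 (n(D, E) = 5*(1 + 25) = 5*26 = 130)
-42*(50 + n(-12, 11)) = -42*(50 + 130) = -42*180 = -7560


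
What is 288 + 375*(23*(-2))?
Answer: -16962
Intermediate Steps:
288 + 375*(23*(-2)) = 288 + 375*(-46) = 288 - 17250 = -16962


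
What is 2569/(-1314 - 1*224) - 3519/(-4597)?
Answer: -6397471/7070186 ≈ -0.90485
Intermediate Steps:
2569/(-1314 - 1*224) - 3519/(-4597) = 2569/(-1314 - 224) - 3519*(-1/4597) = 2569/(-1538) + 3519/4597 = 2569*(-1/1538) + 3519/4597 = -2569/1538 + 3519/4597 = -6397471/7070186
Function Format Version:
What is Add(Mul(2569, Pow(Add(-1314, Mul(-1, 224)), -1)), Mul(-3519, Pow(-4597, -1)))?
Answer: Rational(-6397471, 7070186) ≈ -0.90485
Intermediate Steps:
Add(Mul(2569, Pow(Add(-1314, Mul(-1, 224)), -1)), Mul(-3519, Pow(-4597, -1))) = Add(Mul(2569, Pow(Add(-1314, -224), -1)), Mul(-3519, Rational(-1, 4597))) = Add(Mul(2569, Pow(-1538, -1)), Rational(3519, 4597)) = Add(Mul(2569, Rational(-1, 1538)), Rational(3519, 4597)) = Add(Rational(-2569, 1538), Rational(3519, 4597)) = Rational(-6397471, 7070186)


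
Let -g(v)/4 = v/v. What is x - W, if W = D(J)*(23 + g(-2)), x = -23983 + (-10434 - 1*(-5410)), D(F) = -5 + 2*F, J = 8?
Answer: -29216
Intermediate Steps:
g(v) = -4 (g(v) = -4*v/v = -4*1 = -4)
x = -29007 (x = -23983 + (-10434 + 5410) = -23983 - 5024 = -29007)
W = 209 (W = (-5 + 2*8)*(23 - 4) = (-5 + 16)*19 = 11*19 = 209)
x - W = -29007 - 1*209 = -29007 - 209 = -29216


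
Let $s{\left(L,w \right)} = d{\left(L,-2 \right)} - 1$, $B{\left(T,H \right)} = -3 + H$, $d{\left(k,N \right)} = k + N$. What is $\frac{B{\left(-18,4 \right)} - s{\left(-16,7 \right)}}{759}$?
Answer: $\frac{20}{759} \approx 0.02635$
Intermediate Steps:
$d{\left(k,N \right)} = N + k$
$s{\left(L,w \right)} = -3 + L$ ($s{\left(L,w \right)} = \left(-2 + L\right) - 1 = -3 + L$)
$\frac{B{\left(-18,4 \right)} - s{\left(-16,7 \right)}}{759} = \frac{\left(-3 + 4\right) - \left(-3 - 16\right)}{759} = \left(1 - -19\right) \frac{1}{759} = \left(1 + 19\right) \frac{1}{759} = 20 \cdot \frac{1}{759} = \frac{20}{759}$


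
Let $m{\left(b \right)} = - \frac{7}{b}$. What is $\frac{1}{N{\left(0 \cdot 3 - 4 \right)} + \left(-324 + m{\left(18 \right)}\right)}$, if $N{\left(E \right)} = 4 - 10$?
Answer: $- \frac{18}{5947} \approx -0.0030267$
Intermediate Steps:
$N{\left(E \right)} = -6$
$\frac{1}{N{\left(0 \cdot 3 - 4 \right)} + \left(-324 + m{\left(18 \right)}\right)} = \frac{1}{-6 - \left(324 + \frac{7}{18}\right)} = \frac{1}{-6 - \frac{5839}{18}} = \frac{1}{- \frac{5947}{18}} = - \frac{18}{5947}$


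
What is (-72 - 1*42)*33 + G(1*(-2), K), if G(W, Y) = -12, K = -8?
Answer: -3774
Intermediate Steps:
(-72 - 1*42)*33 + G(1*(-2), K) = (-72 - 1*42)*33 - 12 = (-72 - 42)*33 - 12 = -114*33 - 12 = -3762 - 12 = -3774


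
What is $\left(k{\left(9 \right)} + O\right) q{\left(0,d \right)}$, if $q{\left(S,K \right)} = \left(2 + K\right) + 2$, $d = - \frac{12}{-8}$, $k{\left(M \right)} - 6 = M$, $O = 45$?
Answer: $330$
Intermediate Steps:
$k{\left(M \right)} = 6 + M$
$d = \frac{3}{2}$ ($d = \left(-12\right) \left(- \frac{1}{8}\right) = \frac{3}{2} \approx 1.5$)
$q{\left(S,K \right)} = 4 + K$
$\left(k{\left(9 \right)} + O\right) q{\left(0,d \right)} = \left(\left(6 + 9\right) + 45\right) \left(4 + \frac{3}{2}\right) = \left(15 + 45\right) \frac{11}{2} = 60 \cdot \frac{11}{2} = 330$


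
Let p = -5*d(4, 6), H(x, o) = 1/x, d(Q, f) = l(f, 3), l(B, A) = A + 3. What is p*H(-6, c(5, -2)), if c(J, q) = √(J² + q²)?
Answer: 5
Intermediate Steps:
l(B, A) = 3 + A
d(Q, f) = 6 (d(Q, f) = 3 + 3 = 6)
p = -30 (p = -5*6 = -30)
p*H(-6, c(5, -2)) = -30/(-6) = -30*(-⅙) = 5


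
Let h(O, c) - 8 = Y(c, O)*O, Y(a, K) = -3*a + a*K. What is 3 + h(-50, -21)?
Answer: -55639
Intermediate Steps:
Y(a, K) = -3*a + K*a
h(O, c) = 8 + O*c*(-3 + O) (h(O, c) = 8 + (c*(-3 + O))*O = 8 + O*c*(-3 + O))
3 + h(-50, -21) = 3 + (8 - 50*(-21)*(-3 - 50)) = 3 + (8 - 50*(-21)*(-53)) = 3 + (8 - 55650) = 3 - 55642 = -55639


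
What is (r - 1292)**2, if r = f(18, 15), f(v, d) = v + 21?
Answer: 1570009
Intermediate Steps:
f(v, d) = 21 + v
r = 39 (r = 21 + 18 = 39)
(r - 1292)**2 = (39 - 1292)**2 = (-1253)**2 = 1570009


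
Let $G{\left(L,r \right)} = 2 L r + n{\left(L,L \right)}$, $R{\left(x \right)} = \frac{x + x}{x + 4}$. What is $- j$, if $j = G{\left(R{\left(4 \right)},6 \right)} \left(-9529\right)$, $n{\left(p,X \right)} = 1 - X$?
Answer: $114348$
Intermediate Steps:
$R{\left(x \right)} = \frac{2 x}{4 + x}$
$G{\left(L,r \right)} = 1 - L + 2 L r$ ($G{\left(L,r \right)} = 2 L r - \left(-1 + L\right) = 1 - L + 2 L r$)
$j = -114348$ ($j = \left(1 - 2 \cdot 4 \frac{1}{4 + 4} + 2 \cdot 2 \cdot 4 \frac{1}{4 + 4} \cdot 6\right) \left(-9529\right) = \left(1 - 2 \cdot 4 \cdot \frac{1}{8} + 2 \cdot 2 \cdot 4 \cdot \frac{1}{8} \cdot 6\right) \left(-9529\right) = \left(1 - 1 + 2 \cdot 1 \cdot 6\right) \left(-9529\right) = \left(1 - 1 + 12\right) \left(-9529\right) = 12 \left(-9529\right) = -114348$)
$- j = \left(-1\right) \left(-114348\right) = 114348$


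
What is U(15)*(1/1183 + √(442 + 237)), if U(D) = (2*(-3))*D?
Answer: -90/1183 - 90*√679 ≈ -2345.3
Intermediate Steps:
U(D) = -6*D
U(15)*(1/1183 + √(442 + 237)) = (-6*15)*(1/1183 + √(442 + 237)) = -90*(1/1183 + √679) = -90/1183 - 90*√679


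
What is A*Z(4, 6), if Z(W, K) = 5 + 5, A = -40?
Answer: -400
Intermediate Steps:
Z(W, K) = 10
A*Z(4, 6) = -40*10 = -400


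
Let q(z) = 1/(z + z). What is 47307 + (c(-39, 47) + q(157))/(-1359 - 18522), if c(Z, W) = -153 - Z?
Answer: 295320322433/6242634 ≈ 47307.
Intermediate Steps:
q(z) = 1/(2*z)
47307 + (c(-39, 47) + q(157))/(-1359 - 18522) = 47307 + ((-153 - 1*(-39)) + (½)/157)/(-1359 - 18522) = 47307 + ((-153 + 39) + (½)*(1/157))/(-19881) = 47307 + (-114 + 1/314)*(-1/19881) = 47307 - 35795/314*(-1/19881) = 47307 + 35795/6242634 = 295320322433/6242634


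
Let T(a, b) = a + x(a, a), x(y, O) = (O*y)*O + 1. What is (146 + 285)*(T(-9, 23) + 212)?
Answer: -226275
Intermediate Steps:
x(y, O) = 1 + y*O² (x(y, O) = y*O² + 1 = 1 + y*O²)
T(a, b) = 1 + a + a³ (T(a, b) = a + (1 + a*a²) = a + (1 + a³) = 1 + a + a³)
(146 + 285)*(T(-9, 23) + 212) = (146 + 285)*((1 - 9 + (-9)³) + 212) = 431*((1 - 9 - 729) + 212) = 431*(-737 + 212) = 431*(-525) = -226275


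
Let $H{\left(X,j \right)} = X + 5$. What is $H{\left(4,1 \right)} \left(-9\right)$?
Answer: $-81$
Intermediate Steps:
$H{\left(X,j \right)} = 5 + X$
$H{\left(4,1 \right)} \left(-9\right) = \left(5 + 4\right) \left(-9\right) = 9 \left(-9\right) = -81$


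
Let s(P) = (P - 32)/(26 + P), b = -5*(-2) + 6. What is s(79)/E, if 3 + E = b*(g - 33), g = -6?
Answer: -47/65835 ≈ -0.00071391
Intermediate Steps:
b = 16 (b = 10 + 6 = 16)
s(P) = (-32 + P)/(26 + P)
E = -627 (E = -3 + 16*(-6 - 33) = -3 + 16*(-39) = -3 - 624 = -627)
s(79)/E = ((-32 + 79)/(26 + 79))/(-627) = (47/105)*(-1/627) = -47/65835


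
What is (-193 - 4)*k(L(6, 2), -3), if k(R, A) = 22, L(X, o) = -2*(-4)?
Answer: -4334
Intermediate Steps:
L(X, o) = 8
(-193 - 4)*k(L(6, 2), -3) = (-193 - 4)*22 = -197*22 = -4334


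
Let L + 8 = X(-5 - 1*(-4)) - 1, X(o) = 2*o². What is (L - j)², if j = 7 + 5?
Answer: 361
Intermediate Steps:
j = 12
L = -7 (L = -8 + (2*(-5 - 1*(-4))² - 1) = -8 + (2*(-5 + 4)² - 1) = -8 + (2*(-1)² - 1) = -8 + (2*1 - 1) = -8 + (2 - 1) = -8 + 1 = -7)
(L - j)² = (-7 - 1*12)² = (-7 - 12)² = (-19)² = 361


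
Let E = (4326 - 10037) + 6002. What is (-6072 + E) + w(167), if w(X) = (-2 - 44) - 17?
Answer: -5844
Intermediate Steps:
E = 291 (E = -5711 + 6002 = 291)
w(X) = -63 (w(X) = -46 - 17 = -63)
(-6072 + E) + w(167) = (-6072 + 291) - 63 = -5781 - 63 = -5844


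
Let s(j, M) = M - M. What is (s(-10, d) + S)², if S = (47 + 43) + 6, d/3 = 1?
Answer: 9216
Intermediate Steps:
d = 3 (d = 3*1 = 3)
s(j, M) = 0
S = 96 (S = 90 + 6 = 96)
(s(-10, d) + S)² = (0 + 96)² = 96² = 9216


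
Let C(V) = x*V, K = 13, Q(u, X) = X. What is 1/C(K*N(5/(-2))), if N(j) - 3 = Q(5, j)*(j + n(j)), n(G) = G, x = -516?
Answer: -1/103974 ≈ -9.6178e-6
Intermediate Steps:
N(j) = 3 + 2*j² (N(j) = 3 + j*(j + j) = 3 + j*(2*j) = 3 + 2*j²)
C(V) = -516*V
1/C(K*N(5/(-2))) = 1/(-6708*(3 + 2*(5/(-2))²)) = 1/(-6708*(3 + 2*(5*(-½))²)) = 1/(-6708*(3 + 2*(-5/2)²)) = 1/(-6708*(3 + 2*(25/4))) = 1/(-6708*(3 + 25/2)) = 1/(-6708*31/2) = 1/(-516*403/2) = 1/(-103974) = -1/103974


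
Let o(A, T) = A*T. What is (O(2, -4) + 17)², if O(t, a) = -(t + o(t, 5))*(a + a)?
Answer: 12769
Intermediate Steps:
O(t, a) = -12*a*t (O(t, a) = -(t + t*5)*(a + a) = -(t + 5*t)*2*a = -6*t*2*a = -12*a*t)
(O(2, -4) + 17)² = (-12*(-4)*2 + 17)² = (96 + 17)² = 113² = 12769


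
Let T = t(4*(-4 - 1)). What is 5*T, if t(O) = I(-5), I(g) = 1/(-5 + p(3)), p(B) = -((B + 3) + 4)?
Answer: -⅓ ≈ -0.33333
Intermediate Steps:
p(B) = -7 - B (p(B) = -((3 + B) + 4) = -(7 + B) = -7 - B)
I(g) = -1/15 (I(g) = 1/(-5 + (-7 - 1*3)) = 1/(-5 + (-7 - 3)) = 1/(-5 - 10) = 1/(-15) = -1/15)
t(O) = -1/15
T = -1/15 ≈ -0.066667
5*T = 5*(-1/15) = -⅓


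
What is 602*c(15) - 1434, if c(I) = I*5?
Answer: 43716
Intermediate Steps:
c(I) = 5*I
602*c(15) - 1434 = 602*(5*15) - 1434 = 602*75 - 1434 = 45150 - 1434 = 43716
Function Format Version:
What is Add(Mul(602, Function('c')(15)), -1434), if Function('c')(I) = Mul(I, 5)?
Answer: 43716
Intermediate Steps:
Function('c')(I) = Mul(5, I)
Add(Mul(602, Function('c')(15)), -1434) = Add(Mul(602, Mul(5, 15)), -1434) = Add(Mul(602, 75), -1434) = Add(45150, -1434) = 43716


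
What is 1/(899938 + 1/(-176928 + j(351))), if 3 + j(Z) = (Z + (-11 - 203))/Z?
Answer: 62102644/55888529235721 ≈ 1.1112e-6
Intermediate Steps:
j(Z) = -3 + (-214 + Z)/Z (j(Z) = -3 + (Z + (-11 - 203))/Z = -3 + (Z - 214)/Z = -3 + (-214 + Z)/Z)
1/(899938 + 1/(-176928 + j(351))) = 1/(899938 + 1/(-176928 + (-2 - 214/351))) = 1/(899938 + 1/(-176928 - 916/351)) = 1/(899938 + 1/(-62102644/351)) = 1/(899938 - 351/62102644) = 1/(55888529235721/62102644) = 62102644/55888529235721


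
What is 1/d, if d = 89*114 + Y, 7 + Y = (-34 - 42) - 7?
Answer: 1/10056 ≈ 9.9443e-5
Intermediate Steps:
Y = -90 (Y = -7 + ((-34 - 42) - 7) = -7 + (-76 - 7) = -7 - 83 = -90)
d = 10056 (d = 89*114 - 90 = 10146 - 90 = 10056)
1/d = 1/10056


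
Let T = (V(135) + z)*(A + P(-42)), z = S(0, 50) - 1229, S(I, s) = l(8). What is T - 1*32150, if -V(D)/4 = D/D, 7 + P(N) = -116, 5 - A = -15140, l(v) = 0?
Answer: -18554276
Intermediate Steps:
A = 15145 (A = 5 - 1*(-15140) = 5 + 15140 = 15145)
S(I, s) = 0
P(N) = -123 (P(N) = -7 - 116 = -123)
V(D) = -4 (V(D) = -4*D/D = -4*1 = -4)
z = -1229 (z = 0 - 1229 = -1229)
T = -18522126 (T = (-4 - 1229)*(15145 - 123) = -1233*15022 = -18522126)
T - 1*32150 = -18522126 - 1*32150 = -18522126 - 32150 = -18554276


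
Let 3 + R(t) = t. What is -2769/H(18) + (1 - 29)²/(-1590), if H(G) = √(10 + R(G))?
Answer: -440663/795 ≈ -554.29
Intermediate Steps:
R(t) = -3 + t
H(G) = √(7 + G) (H(G) = √(10 + (-3 + G)) = √(7 + G))
-2769/H(18) + (1 - 29)²/(-1590) = -2769/√(7 + 18) + (1 - 29)²/(-1590) = -2769/(√25) + (-28)²*(-1/1590) = -2769/5 + 784*(-1/1590) = -2769*⅕ - 392/795 = -2769/5 - 392/795 = -440663/795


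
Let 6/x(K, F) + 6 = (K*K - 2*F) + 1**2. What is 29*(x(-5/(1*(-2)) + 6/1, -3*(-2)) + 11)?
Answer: 71195/221 ≈ 322.15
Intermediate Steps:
x(K, F) = 6/(-5 + K**2 - 2*F) (x(K, F) = 6/(-6 + ((K*K - 2*F) + 1**2)) = 6/(-6 + ((K**2 - 2*F) + 1)) = 6/(-6 + (1 + K**2 - 2*F)) = 6/(-5 + K**2 - 2*F))
29*(x(-5/(1*(-2)) + 6/1, -3*(-2)) + 11) = 29*(-6/(5 - (-5/(1*(-2)) + 6/1)**2 + 2*(-3*(-2))) + 11) = 29*(-6/(5 - (-5/(-2) + 6*1)**2 + 2*6) + 11) = 29*(-6/(5 - (-5*(-1/2) + 6)**2 + 12) + 11) = 29*(-6/(5 - (5/2 + 6)**2 + 12) + 11) = 29*(-6/(5 - (17/2)**2 + 12) + 11) = 29*(-6/(5 - 1*289/4 + 12) + 11) = 29*(-6/(5 - 289/4 + 12) + 11) = 29*(-6/(-221/4) + 11) = 29*(-6*(-4/221) + 11) = 29*(24/221 + 11) = 29*(2455/221) = 71195/221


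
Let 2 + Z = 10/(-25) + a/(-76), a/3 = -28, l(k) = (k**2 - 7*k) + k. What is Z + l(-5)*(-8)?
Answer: -41923/95 ≈ -441.29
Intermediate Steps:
l(k) = k**2 - 6*k
a = -84 (a = 3*(-28) = -84)
Z = -123/95 (Z = -2 + (10/(-25) - 84/(-76)) = -2 + (10*(-1/25) - 84*(-1/76)) = -2 + (-2/5 + 21/19) = -2 + 67/95 = -123/95 ≈ -1.2947)
Z + l(-5)*(-8) = -123/95 - 5*(-6 - 5)*(-8) = -123/95 - 5*(-11)*(-8) = -123/95 + 55*(-8) = -123/95 - 440 = -41923/95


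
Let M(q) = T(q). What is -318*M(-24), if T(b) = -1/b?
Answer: -53/4 ≈ -13.250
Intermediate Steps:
M(q) = -1/q
-318*M(-24) = -(-318)/(-24) = -(-318)*(-1)/24 = -318*1/24 = -53/4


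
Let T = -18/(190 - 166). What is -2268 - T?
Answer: -9069/4 ≈ -2267.3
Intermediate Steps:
T = -¾ (T = -18/24 = -18*1/24 = -¾ ≈ -0.75000)
-2268 - T = -2268 - 1*(-¾) = -2268 + ¾ = -9069/4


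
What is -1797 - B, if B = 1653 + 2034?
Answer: -5484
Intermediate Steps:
B = 3687
-1797 - B = -1797 - 1*3687 = -1797 - 3687 = -5484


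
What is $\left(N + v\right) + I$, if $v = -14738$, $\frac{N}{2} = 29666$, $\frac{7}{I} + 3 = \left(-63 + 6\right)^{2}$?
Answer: $\frac{144752131}{3246} \approx 44594.0$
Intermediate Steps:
$I = \frac{7}{3246}$ ($I = \frac{7}{-3 + \left(-63 + 6\right)^{2}} = \frac{7}{-3 + \left(-57\right)^{2}} = \frac{7}{-3 + 3249} = \frac{7}{3246} \approx 0.0021565$)
$N = 59332$ ($N = 2 \cdot 29666 = 59332$)
$\left(N + v\right) + I = \left(59332 - 14738\right) + \frac{7}{3246} = 44594 + \frac{7}{3246} = \frac{144752131}{3246}$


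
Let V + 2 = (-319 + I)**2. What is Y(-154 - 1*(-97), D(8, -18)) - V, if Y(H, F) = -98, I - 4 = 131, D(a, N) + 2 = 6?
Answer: -33952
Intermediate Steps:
D(a, N) = 4 (D(a, N) = -2 + 6 = 4)
I = 135 (I = 4 + 131 = 135)
V = 33854 (V = -2 + (-319 + 135)**2 = -2 + (-184)**2 = -2 + 33856 = 33854)
Y(-154 - 1*(-97), D(8, -18)) - V = -98 - 1*33854 = -98 - 33854 = -33952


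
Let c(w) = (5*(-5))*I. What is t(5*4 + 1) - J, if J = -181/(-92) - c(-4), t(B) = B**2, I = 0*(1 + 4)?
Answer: 40391/92 ≈ 439.03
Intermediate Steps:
I = 0 (I = 0*5 = 0)
c(w) = 0 (c(w) = (5*(-5))*0 = -25*0 = 0)
J = 181/92 (J = -181/(-92) - 1*0 = -181*(-1/92) + 0 = 181/92 + 0 = 181/92 ≈ 1.9674)
t(5*4 + 1) - J = (5*4 + 1)**2 - 1*181/92 = (20 + 1)**2 - 181/92 = 21**2 - 181/92 = 441 - 181/92 = 40391/92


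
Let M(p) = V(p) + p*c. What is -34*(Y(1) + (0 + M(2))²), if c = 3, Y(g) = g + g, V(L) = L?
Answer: -2244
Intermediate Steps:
Y(g) = 2*g
M(p) = 4*p (M(p) = p + p*3 = p + 3*p = 4*p)
-34*(Y(1) + (0 + M(2))²) = -34*(2*1 + (0 + 4*2)²) = -34*(2 + (0 + 8)²) = -34*(2 + 8²) = -34*(2 + 64) = -34*66 = -2244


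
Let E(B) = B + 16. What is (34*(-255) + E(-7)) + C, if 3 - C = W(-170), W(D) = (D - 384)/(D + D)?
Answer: -1472137/170 ≈ -8659.6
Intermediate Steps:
E(B) = 16 + B
W(D) = (-384 + D)/(2*D) (W(D) = (-384 + D)/((2*D)) = (-384 + D)*(1/(2*D)) = (-384 + D)/(2*D))
C = 233/170 (C = 3 - (-384 - 170)/(2*(-170)) = 3 - (-1)*(-554)/(2*170) = 3 - 1*277/170 = 3 - 277/170 = 233/170 ≈ 1.3706)
(34*(-255) + E(-7)) + C = (34*(-255) + (16 - 7)) + 233/170 = (-8670 + 9) + 233/170 = -8661 + 233/170 = -1472137/170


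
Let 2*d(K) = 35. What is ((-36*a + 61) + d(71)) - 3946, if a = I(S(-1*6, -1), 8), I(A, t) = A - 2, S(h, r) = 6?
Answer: -8023/2 ≈ -4011.5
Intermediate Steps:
d(K) = 35/2 (d(K) = (½)*35 = 35/2)
I(A, t) = -2 + A
a = 4 (a = -2 + 6 = 4)
((-36*a + 61) + d(71)) - 3946 = ((-36*4 + 61) + 35/2) - 3946 = ((-144 + 61) + 35/2) - 3946 = (-83 + 35/2) - 3946 = -131/2 - 3946 = -8023/2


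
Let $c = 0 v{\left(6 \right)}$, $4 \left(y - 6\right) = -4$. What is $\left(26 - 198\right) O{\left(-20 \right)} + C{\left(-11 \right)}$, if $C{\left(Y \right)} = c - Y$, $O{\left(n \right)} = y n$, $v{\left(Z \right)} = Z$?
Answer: $17211$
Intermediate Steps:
$y = 5$ ($y = 6 + \frac{1}{4} \left(-4\right) = 6 - 1 = 5$)
$O{\left(n \right)} = 5 n$
$c = 0$ ($c = 0 \cdot 6 = 0$)
$C{\left(Y \right)} = - Y$ ($C{\left(Y \right)} = 0 - Y = - Y$)
$\left(26 - 198\right) O{\left(-20 \right)} + C{\left(-11 \right)} = \left(26 - 198\right) 5 \left(-20\right) - -11 = \left(-172\right) \left(-100\right) + 11 = 17200 + 11 = 17211$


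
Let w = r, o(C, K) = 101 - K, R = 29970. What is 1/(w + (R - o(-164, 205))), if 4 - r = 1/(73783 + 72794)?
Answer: 146577/4408743005 ≈ 3.3247e-5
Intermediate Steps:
r = 586307/146577 (r = 4 - 1/(73783 + 72794) = 4 - 1/146577 = 586307/146577 ≈ 4.0000)
w = 586307/146577 ≈ 4.0000
1/(w + (R - o(-164, 205))) = 1/(586307/146577 + (29970 - (101 - 1*205))) = 1/(586307/146577 + (29970 - (101 - 205))) = 1/(586307/146577 + (29970 - 1*(-104))) = 1/(586307/146577 + (29970 + 104)) = 1/(586307/146577 + 30074) = 1/(4408743005/146577) = 146577/4408743005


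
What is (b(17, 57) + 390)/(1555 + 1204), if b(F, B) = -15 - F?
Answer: 358/2759 ≈ 0.12976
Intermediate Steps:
(b(17, 57) + 390)/(1555 + 1204) = ((-15 - 1*17) + 390)/(1555 + 1204) = ((-15 - 17) + 390)/2759 = (-32 + 390)*(1/2759) = 358*(1/2759) = 358/2759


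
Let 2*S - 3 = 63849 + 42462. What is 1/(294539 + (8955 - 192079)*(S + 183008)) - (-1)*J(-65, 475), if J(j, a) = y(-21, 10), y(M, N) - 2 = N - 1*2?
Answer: 432471849209/43247184921 ≈ 10.000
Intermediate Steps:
S = 53157 (S = 3/2 + (63849 + 42462)/2 = 3/2 + (½)*106311 = 3/2 + 106311/2 = 53157)
y(M, N) = N (y(M, N) = 2 + (N - 1*2) = 2 + (N - 2) = 2 + (-2 + N) = N)
J(j, a) = 10
1/(294539 + (8955 - 192079)*(S + 183008)) - (-1)*J(-65, 475) = 1/(294539 + (8955 - 192079)*(53157 + 183008)) - (-1)*10 = 1/(294539 - 183124*236165) - 1*(-10) = 1/(294539 - 43247479460) + 10 = 1/(-43247184921) + 10 = -1/43247184921 + 10 = 432471849209/43247184921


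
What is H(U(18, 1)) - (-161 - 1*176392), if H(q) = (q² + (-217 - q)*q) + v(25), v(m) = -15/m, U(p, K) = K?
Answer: 881677/5 ≈ 1.7634e+5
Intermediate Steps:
H(q) = -⅗ + q² + q*(-217 - q) (H(q) = (q² + (-217 - q)*q) - 15/25 = (q² + q*(-217 - q)) - 15*1/25 = (q² + q*(-217 - q)) - ⅗ = -⅗ + q² + q*(-217 - q))
H(U(18, 1)) - (-161 - 1*176392) = (-⅗ - 217*1) - (-161 - 1*176392) = (-⅗ - 217) - (-161 - 176392) = -1088/5 - 1*(-176553) = -1088/5 + 176553 = 881677/5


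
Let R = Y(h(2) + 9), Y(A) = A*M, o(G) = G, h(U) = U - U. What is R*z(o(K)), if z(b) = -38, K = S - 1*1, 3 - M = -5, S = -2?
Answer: -2736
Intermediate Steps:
M = 8 (M = 3 - 1*(-5) = 3 + 5 = 8)
h(U) = 0
K = -3 (K = -2 - 1*1 = -2 - 1 = -3)
Y(A) = 8*A (Y(A) = A*8 = 8*A)
R = 72 (R = 8*(0 + 9) = 8*9 = 72)
R*z(o(K)) = 72*(-38) = -2736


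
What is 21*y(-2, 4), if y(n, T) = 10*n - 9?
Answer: -609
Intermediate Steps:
y(n, T) = -9 + 10*n
21*y(-2, 4) = 21*(-9 + 10*(-2)) = 21*(-9 - 20) = 21*(-29) = -609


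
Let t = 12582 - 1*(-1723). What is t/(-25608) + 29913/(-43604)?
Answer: -31585621/25377528 ≈ -1.2446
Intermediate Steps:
t = 14305 (t = 12582 + 1723 = 14305)
t/(-25608) + 29913/(-43604) = 14305/(-25608) + 29913/(-43604) = 14305*(-1/25608) + 29913*(-1/43604) = -14305/25608 - 29913/43604 = -31585621/25377528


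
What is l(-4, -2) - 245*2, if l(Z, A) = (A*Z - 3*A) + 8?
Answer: -468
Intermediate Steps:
l(Z, A) = 8 - 3*A + A*Z (l(Z, A) = (-3*A + A*Z) + 8 = 8 - 3*A + A*Z)
l(-4, -2) - 245*2 = (8 - 3*(-2) - 2*(-4)) - 245*2 = (8 + 6 + 8) - 49*10 = 22 - 490 = -468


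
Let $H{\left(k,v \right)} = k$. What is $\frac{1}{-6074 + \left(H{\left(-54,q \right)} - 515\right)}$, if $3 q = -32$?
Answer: $- \frac{1}{6643} \approx -0.00015053$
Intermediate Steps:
$q = - \frac{32}{3}$ ($q = \frac{1}{3} \left(-32\right) = - \frac{32}{3} \approx -10.667$)
$\frac{1}{-6074 + \left(H{\left(-54,q \right)} - 515\right)} = \frac{1}{-6074 - 569} = \frac{1}{-6643} = - \frac{1}{6643}$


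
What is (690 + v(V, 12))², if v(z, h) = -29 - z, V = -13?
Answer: 454276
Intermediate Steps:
(690 + v(V, 12))² = (690 + (-29 - 1*(-13)))² = (690 + (-29 + 13))² = (690 - 16)² = 674² = 454276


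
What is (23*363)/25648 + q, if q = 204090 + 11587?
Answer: 5531692045/25648 ≈ 2.1568e+5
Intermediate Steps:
q = 215677
(23*363)/25648 + q = (23*363)/25648 + 215677 = 8349*(1/25648) + 215677 = 8349/25648 + 215677 = 5531692045/25648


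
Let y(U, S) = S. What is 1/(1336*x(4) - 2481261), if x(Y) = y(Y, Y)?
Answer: -1/2475917 ≈ -4.0389e-7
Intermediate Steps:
x(Y) = Y
1/(1336*x(4) - 2481261) = 1/(1336*4 - 2481261) = 1/(5344 - 2481261) = 1/(-2475917) = -1/2475917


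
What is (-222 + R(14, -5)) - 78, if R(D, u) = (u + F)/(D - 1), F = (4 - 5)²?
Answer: -3904/13 ≈ -300.31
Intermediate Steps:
F = 1 (F = (-1)² = 1)
R(D, u) = (1 + u)/(-1 + D) (R(D, u) = (u + 1)/(D - 1) = (1 + u)/(-1 + D))
(-222 + R(14, -5)) - 78 = (-222 + (1 - 5)/(-1 + 14)) - 78 = (-222 - 4/13) - 78 = -2890/13 - 78 = -3904/13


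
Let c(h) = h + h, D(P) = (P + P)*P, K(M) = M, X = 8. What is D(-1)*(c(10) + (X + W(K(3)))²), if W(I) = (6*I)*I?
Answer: 7728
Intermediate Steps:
W(I) = 6*I²
D(P) = 2*P² (D(P) = (2*P)*P = 2*P²)
c(h) = 2*h
D(-1)*(c(10) + (X + W(K(3)))²) = (2*(-1)²)*(2*10 + (8 + 6*3²)²) = (2*1)*(20 + (8 + 6*9)²) = 2*(20 + (8 + 54)²) = 2*(20 + 62²) = 2*(20 + 3844) = 2*3864 = 7728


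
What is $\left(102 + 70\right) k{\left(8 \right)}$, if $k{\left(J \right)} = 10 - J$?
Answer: $344$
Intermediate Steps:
$\left(102 + 70\right) k{\left(8 \right)} = \left(102 + 70\right) \left(10 - 8\right) = 172 \left(10 - 8\right) = 172 \cdot 2 = 344$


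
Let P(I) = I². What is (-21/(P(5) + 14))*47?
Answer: -329/13 ≈ -25.308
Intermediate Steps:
(-21/(P(5) + 14))*47 = (-21/(5² + 14))*47 = (-21/(25 + 14))*47 = (-21/39)*47 = ((1/39)*(-21))*47 = -7/13*47 = -329/13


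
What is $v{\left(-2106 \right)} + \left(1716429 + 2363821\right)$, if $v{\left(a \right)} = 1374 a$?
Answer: $1186606$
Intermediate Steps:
$v{\left(-2106 \right)} + \left(1716429 + 2363821\right) = 1374 \left(-2106\right) + \left(1716429 + 2363821\right) = -2893644 + 4080250 = 1186606$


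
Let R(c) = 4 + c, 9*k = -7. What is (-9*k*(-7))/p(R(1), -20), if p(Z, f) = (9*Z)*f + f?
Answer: 49/920 ≈ 0.053261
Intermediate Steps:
k = -7/9 (k = (⅑)*(-7) = -7/9 ≈ -0.77778)
p(Z, f) = f + 9*Z*f (p(Z, f) = 9*Z*f + f = f + 9*Z*f)
(-9*k*(-7))/p(R(1), -20) = (-9*(-7/9)*(-7))/((-20*(1 + 9*(4 + 1)))) = (7*(-7))/((-20*(1 + 9*5))) = -49*(-1/(20*(1 + 45))) = -49/((-20*46)) = -49/(-920) = -49*(-1/920) = 49/920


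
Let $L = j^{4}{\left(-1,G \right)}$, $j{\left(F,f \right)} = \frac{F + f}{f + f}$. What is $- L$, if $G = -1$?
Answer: $-1$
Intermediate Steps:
$j{\left(F,f \right)} = \frac{F + f}{2 f}$
$L = 1$ ($L = \left(\frac{-1 - 1}{2 \left(-1\right)}\right)^{4} = \left(\frac{1}{2} \left(-1\right) \left(-2\right)\right)^{4} = 1^{4} = 1$)
$- L = \left(-1\right) 1 = -1$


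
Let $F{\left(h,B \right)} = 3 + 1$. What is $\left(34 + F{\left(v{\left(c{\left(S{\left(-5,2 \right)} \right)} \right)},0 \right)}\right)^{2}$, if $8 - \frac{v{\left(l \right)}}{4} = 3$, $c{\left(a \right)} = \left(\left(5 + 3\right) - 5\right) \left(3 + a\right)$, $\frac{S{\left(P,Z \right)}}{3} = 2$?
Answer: $1444$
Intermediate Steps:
$S{\left(P,Z \right)} = 6$ ($S{\left(P,Z \right)} = 3 \cdot 2 = 6$)
$c{\left(a \right)} = 9 + 3 a$ ($c{\left(a \right)} = \left(8 - 5\right) \left(3 + a\right) = 3 \left(3 + a\right) = 9 + 3 a$)
$v{\left(l \right)} = 20$ ($v{\left(l \right)} = 32 - 12 = 20$)
$F{\left(h,B \right)} = 4$
$\left(34 + F{\left(v{\left(c{\left(S{\left(-5,2 \right)} \right)} \right)},0 \right)}\right)^{2} = \left(34 + 4\right)^{2} = 38^{2} = 1444$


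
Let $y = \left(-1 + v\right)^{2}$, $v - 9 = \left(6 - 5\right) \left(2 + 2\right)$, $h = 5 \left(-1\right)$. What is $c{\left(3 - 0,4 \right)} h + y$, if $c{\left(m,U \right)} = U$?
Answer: $124$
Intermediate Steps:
$h = -5$
$v = 13$ ($v = 9 + \left(6 - 5\right) \left(2 + 2\right) = 9 + 1 \cdot 4 = 9 + 4 = 13$)
$y = 144$ ($y = \left(-1 + 13\right)^{2} = 12^{2} = 144$)
$c{\left(3 - 0,4 \right)} h + y = 4 \left(-5\right) + 144 = -20 + 144 = 124$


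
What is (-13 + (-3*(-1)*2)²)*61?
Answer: 1403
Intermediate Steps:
(-13 + (-3*(-1)*2)²)*61 = (-13 + (3*2)²)*61 = (-13 + 6²)*61 = (-13 + 36)*61 = 23*61 = 1403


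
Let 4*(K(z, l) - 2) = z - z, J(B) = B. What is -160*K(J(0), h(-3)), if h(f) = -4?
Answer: -320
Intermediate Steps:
K(z, l) = 2 (K(z, l) = 2 + (z - z)/4 = 2 + (¼)*0 = 2 + 0 = 2)
-160*K(J(0), h(-3)) = -160*2 = -320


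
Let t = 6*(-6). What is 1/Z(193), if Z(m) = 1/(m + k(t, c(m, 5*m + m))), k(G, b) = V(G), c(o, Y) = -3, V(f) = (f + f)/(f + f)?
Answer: 194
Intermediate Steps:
V(f) = 1 (V(f) = (2*f)/((2*f)) = (2*f)*(1/(2*f)) = 1)
t = -36
k(G, b) = 1
Z(m) = 1/(1 + m) (Z(m) = 1/(m + 1) = 1/(1 + m))
1/Z(193) = 1/(1/(1 + 193)) = 1/(1/194) = 194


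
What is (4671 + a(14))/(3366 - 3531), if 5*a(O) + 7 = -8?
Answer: -1556/55 ≈ -28.291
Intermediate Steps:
a(O) = -3 (a(O) = -7/5 + (⅕)*(-8) = -7/5 - 8/5 = -3)
(4671 + a(14))/(3366 - 3531) = (4671 - 3)/(3366 - 3531) = 4668/(-165) = 4668*(-1/165) = -1556/55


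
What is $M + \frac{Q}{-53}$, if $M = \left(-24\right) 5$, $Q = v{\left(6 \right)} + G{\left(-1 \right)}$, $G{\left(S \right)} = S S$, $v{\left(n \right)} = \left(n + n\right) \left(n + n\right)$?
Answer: $- \frac{6505}{53} \approx -122.74$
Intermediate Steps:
$v{\left(n \right)} = 4 n^{2}$ ($v{\left(n \right)} = 2 n 2 n = 4 n^{2}$)
$G{\left(S \right)} = S^{2}$
$Q = 145$ ($Q = 4 \cdot 6^{2} + \left(-1\right)^{2} = 4 \cdot 36 + 1 = 144 + 1 = 145$)
$M = -120$
$M + \frac{Q}{-53} = -120 + \frac{145}{-53} = -120 + 145 \left(- \frac{1}{53}\right) = -120 - \frac{145}{53} = - \frac{6505}{53}$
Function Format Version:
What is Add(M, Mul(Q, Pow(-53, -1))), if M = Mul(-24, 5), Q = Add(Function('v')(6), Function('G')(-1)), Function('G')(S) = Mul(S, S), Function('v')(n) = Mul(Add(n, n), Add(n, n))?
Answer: Rational(-6505, 53) ≈ -122.74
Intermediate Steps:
Function('v')(n) = Mul(4, Pow(n, 2)) (Function('v')(n) = Mul(Mul(2, n), Mul(2, n)) = Mul(4, Pow(n, 2)))
Function('G')(S) = Pow(S, 2)
Q = 145 (Q = Add(Mul(4, Pow(6, 2)), Pow(-1, 2)) = Add(Mul(4, 36), 1) = Add(144, 1) = 145)
M = -120
Add(M, Mul(Q, Pow(-53, -1))) = Add(-120, Mul(145, Pow(-53, -1))) = Add(-120, Mul(145, Rational(-1, 53))) = Add(-120, Rational(-145, 53)) = Rational(-6505, 53)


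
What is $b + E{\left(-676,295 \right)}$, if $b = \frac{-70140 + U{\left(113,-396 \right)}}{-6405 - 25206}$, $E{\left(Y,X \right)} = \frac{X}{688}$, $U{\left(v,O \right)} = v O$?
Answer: $\frac{29456063}{7249456} \approx 4.0632$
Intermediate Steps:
$U{\left(v,O \right)} = O v$
$E{\left(Y,X \right)} = \frac{X}{688}$ ($E{\left(Y,X \right)} = X \frac{1}{688} = \frac{X}{688}$)
$b = \frac{38296}{10537}$ ($b = \frac{-70140 - 44748}{-6405 - 25206} = \frac{-70140 - 44748}{-31611} = \left(-114888\right) \left(- \frac{1}{31611}\right) = \frac{38296}{10537} \approx 3.6344$)
$b + E{\left(-676,295 \right)} = \frac{38296}{10537} + \frac{1}{688} \cdot 295 = \frac{38296}{10537} + \frac{295}{688} = \frac{29456063}{7249456}$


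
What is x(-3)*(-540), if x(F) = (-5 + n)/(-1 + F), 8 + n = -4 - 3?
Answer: -2700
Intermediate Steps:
n = -15 (n = -8 + (-4 - 3) = -8 - 7 = -15)
x(F) = -20/(-1 + F) (x(F) = (-5 - 15)/(-1 + F) = -20/(-1 + F))
x(-3)*(-540) = -20/(-1 - 3)*(-540) = -20/(-4)*(-540) = -20*(-1/4)*(-540) = 5*(-540) = -2700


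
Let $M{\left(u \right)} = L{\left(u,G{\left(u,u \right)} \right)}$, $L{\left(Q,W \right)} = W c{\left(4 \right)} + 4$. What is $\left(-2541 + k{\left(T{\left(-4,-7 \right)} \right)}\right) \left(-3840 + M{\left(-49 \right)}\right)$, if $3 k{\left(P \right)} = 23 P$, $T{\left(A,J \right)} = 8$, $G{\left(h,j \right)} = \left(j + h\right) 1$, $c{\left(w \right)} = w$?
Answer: $\frac{31452092}{3} \approx 1.0484 \cdot 10^{7}$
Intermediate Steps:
$G{\left(h,j \right)} = h + j$ ($G{\left(h,j \right)} = \left(h + j\right) 1 = h + j$)
$L{\left(Q,W \right)} = 4 + 4 W$ ($L{\left(Q,W \right)} = W 4 + 4 = 4 W + 4 = 4 + 4 W$)
$M{\left(u \right)} = 4 + 8 u$ ($M{\left(u \right)} = 4 + 4 \left(u + u\right) = 4 + 4 \cdot 2 u = 4 + 8 u$)
$k{\left(P \right)} = \frac{23 P}{3}$
$\left(-2541 + k{\left(T{\left(-4,-7 \right)} \right)}\right) \left(-3840 + M{\left(-49 \right)}\right) = \left(-2541 + \frac{23}{3} \cdot 8\right) \left(-3840 + \left(4 + 8 \left(-49\right)\right)\right) = \left(-2541 + \frac{184}{3}\right) \left(-3840 + \left(4 - 392\right)\right) = - \frac{7439 \left(-3840 - 388\right)}{3} = \left(- \frac{7439}{3}\right) \left(-4228\right) = \frac{31452092}{3}$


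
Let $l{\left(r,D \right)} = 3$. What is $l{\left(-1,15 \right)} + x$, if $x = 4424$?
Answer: $4427$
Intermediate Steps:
$l{\left(-1,15 \right)} + x = 3 + 4424 = 4427$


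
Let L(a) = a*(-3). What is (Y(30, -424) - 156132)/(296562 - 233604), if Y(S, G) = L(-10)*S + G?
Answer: -77828/31479 ≈ -2.4724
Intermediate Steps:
L(a) = -3*a
Y(S, G) = G + 30*S (Y(S, G) = (-3*(-10))*S + G = 30*S + G = G + 30*S)
(Y(30, -424) - 156132)/(296562 - 233604) = ((-424 + 30*30) - 156132)/(296562 - 233604) = ((-424 + 900) - 156132)/62958 = (476 - 156132)*(1/62958) = -155656*1/62958 = -77828/31479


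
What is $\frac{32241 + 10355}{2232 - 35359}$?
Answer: $- \frac{42596}{33127} \approx -1.2858$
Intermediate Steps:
$\frac{32241 + 10355}{2232 - 35359} = \frac{42596}{-33127} = 42596 \left(- \frac{1}{33127}\right) = - \frac{42596}{33127}$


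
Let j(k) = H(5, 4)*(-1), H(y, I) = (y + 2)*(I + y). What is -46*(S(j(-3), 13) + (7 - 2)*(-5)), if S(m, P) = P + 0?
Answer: 552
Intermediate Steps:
H(y, I) = (2 + y)*(I + y)
j(k) = -63 (j(k) = (5² + 2*4 + 2*5 + 4*5)*(-1) = (25 + 8 + 10 + 20)*(-1) = 63*(-1) = -63)
S(m, P) = P
-46*(S(j(-3), 13) + (7 - 2)*(-5)) = -46*(13 + (7 - 2)*(-5)) = -46*(13 + 5*(-5)) = -46*(13 - 25) = -46*(-12) = 552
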